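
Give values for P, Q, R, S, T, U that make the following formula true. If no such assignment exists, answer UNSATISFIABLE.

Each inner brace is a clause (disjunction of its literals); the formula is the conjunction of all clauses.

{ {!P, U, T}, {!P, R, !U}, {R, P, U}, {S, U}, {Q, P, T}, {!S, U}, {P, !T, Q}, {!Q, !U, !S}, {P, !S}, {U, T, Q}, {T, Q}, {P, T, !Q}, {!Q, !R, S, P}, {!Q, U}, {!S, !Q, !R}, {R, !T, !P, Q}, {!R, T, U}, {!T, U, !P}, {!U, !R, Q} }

Try S = false.
The clause (U) is unit, so U = true.
Try P = true.
The clause (R) is unit, so R = true.
The clause (Q) is unit, so Q = true.
No clause remains; T is free.

P ↦ true; Q ↦ true; R ↦ true; S ↦ false; T ↦ true; U ↦ true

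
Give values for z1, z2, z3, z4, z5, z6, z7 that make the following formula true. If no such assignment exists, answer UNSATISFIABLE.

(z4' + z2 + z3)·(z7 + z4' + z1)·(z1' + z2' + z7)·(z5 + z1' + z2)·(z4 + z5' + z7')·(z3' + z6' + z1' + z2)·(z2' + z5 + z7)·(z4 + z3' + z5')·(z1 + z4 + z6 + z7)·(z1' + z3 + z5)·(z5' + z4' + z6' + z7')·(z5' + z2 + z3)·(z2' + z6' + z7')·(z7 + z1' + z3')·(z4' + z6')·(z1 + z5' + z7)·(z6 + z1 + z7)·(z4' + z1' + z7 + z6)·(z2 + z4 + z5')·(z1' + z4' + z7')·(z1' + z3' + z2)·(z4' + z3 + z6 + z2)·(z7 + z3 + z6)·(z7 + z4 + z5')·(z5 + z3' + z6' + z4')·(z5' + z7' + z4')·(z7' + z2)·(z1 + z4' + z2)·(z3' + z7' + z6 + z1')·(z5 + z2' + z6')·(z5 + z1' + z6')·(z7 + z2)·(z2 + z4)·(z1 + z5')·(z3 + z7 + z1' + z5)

Try z4 = 1.
(z6') alone gives z6 = 0.
Try z2 = 1.
Try z7 = 1.
(z1') alone gives z1 = 0.
(z5') alone gives z5 = 0.
Every clause is now satisfied; z3 is unconstrained.

z1=0, z2=1, z3=0, z4=1, z5=0, z6=0, z7=1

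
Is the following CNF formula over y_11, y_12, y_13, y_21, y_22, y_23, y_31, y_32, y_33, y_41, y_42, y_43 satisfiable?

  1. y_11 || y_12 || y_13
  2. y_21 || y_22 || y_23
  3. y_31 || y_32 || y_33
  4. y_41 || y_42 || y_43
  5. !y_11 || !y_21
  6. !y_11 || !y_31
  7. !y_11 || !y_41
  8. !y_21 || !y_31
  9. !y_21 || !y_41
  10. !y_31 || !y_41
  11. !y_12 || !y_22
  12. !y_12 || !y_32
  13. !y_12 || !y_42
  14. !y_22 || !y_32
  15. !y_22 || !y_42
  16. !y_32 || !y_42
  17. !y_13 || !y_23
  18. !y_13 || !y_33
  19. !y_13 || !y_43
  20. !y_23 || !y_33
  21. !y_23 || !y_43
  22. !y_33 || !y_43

Suppose y_11 = false.
Suppose y_12 = true.
From the singleton clause (!y_22), y_22 = false.
From the singleton clause (!y_32), y_32 = false.
From the singleton clause (!y_42), y_42 = false.
Suppose y_21 = true.
From the singleton clause (!y_31), y_31 = false.
From the singleton clause (y_33), y_33 = true.
From the singleton clause (!y_41), y_41 = false.
From the singleton clause (y_43), y_43 = true.
But (!y_43) is also a unit clause — contradiction.
So y_21 must be the other value — set y_21 = false.
From the singleton clause (y_23), y_23 = true.
From the singleton clause (!y_13), y_13 = false.
From the singleton clause (!y_33), y_33 = false.
From the singleton clause (y_31), y_31 = true.
From the singleton clause (!y_41), y_41 = false.
From the singleton clause (y_43), y_43 = true.
But (!y_43) is also a unit clause — contradiction.
Both values of y_21 lead to a conflict.
So y_12 must be the other value — set y_12 = false.
From the singleton clause (y_13), y_13 = true.
From the singleton clause (!y_23), y_23 = false.
From the singleton clause (!y_33), y_33 = false.
From the singleton clause (!y_43), y_43 = false.
Suppose y_21 = true.
From the singleton clause (!y_31), y_31 = false.
From the singleton clause (y_32), y_32 = true.
From the singleton clause (!y_41), y_41 = false.
From the singleton clause (y_42), y_42 = true.
But (!y_42) is also a unit clause — contradiction.
So y_21 must be the other value — set y_21 = false.
From the singleton clause (y_22), y_22 = true.
From the singleton clause (!y_32), y_32 = false.
From the singleton clause (y_31), y_31 = true.
From the singleton clause (!y_41), y_41 = false.
From the singleton clause (y_42), y_42 = true.
But (!y_42) is also a unit clause — contradiction.
Both values of y_21 lead to a conflict.
Both values of y_12 lead to a conflict.
So y_11 must be the other value — set y_11 = true.
From the singleton clause (!y_21), y_21 = false.
From the singleton clause (!y_31), y_31 = false.
From the singleton clause (!y_41), y_41 = false.
Suppose y_22 = true.
From the singleton clause (!y_12), y_12 = false.
From the singleton clause (!y_32), y_32 = false.
From the singleton clause (y_33), y_33 = true.
From the singleton clause (!y_42), y_42 = false.
From the singleton clause (y_43), y_43 = true.
But (!y_43) is also a unit clause — contradiction.
So y_22 must be the other value — set y_22 = false.
From the singleton clause (y_23), y_23 = true.
From the singleton clause (!y_13), y_13 = false.
From the singleton clause (!y_33), y_33 = false.
From the singleton clause (y_32), y_32 = true.
From the singleton clause (!y_12), y_12 = false.
From the singleton clause (!y_42), y_42 = false.
From the singleton clause (y_43), y_43 = true.
But (!y_43) is also a unit clause — contradiction.
Both values of y_22 lead to a conflict.
Both values of y_11 lead to a conflict.
No assignment satisfies every clause.

No, unsatisfiable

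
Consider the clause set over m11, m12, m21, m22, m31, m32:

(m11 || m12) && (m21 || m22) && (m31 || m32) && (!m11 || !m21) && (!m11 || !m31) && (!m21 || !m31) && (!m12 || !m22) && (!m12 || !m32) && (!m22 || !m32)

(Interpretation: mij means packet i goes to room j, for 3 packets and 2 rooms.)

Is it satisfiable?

No

Try m11 = true.
(!m21) alone gives m21 = false.
(m22) alone gives m22 = true.
(!m31) alone gives m31 = false.
(m32) alone gives m32 = true.
But (!m32) is also a unit clause — contradiction.
That branch fails; take m11 = false instead.
(m12) alone gives m12 = true.
(!m22) alone gives m22 = false.
(m21) alone gives m21 = true.
(!m31) alone gives m31 = false.
(m32) alone gives m32 = true.
But (!m32) is also a unit clause — contradiction.
Either choice for m11 ends in contradiction.
No assignment satisfies every clause.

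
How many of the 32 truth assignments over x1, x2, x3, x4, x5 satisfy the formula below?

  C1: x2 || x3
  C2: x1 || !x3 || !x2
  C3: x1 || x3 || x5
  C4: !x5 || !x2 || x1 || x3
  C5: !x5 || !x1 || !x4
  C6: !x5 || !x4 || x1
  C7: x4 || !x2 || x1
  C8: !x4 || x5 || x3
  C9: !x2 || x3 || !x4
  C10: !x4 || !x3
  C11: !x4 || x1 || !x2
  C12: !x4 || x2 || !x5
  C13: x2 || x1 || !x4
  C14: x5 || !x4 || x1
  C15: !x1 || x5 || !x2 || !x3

There are 2^5 = 32 truth assignments over (x1, x2, x3, x4, x5).
Split on x2. With x2 = true, the clauses containing x2 are satisfied and !x2 drops from the rest; 3 of the 2^4 = 16 assignments to the other variables satisfy what remains.
With x2 = false, by the same count on the reduced clause set, 4 assignments work.
(One model: x1=F, x2=F, x3=T, x4=F, x5=F.)
Total: 3 + 4 = 7.

7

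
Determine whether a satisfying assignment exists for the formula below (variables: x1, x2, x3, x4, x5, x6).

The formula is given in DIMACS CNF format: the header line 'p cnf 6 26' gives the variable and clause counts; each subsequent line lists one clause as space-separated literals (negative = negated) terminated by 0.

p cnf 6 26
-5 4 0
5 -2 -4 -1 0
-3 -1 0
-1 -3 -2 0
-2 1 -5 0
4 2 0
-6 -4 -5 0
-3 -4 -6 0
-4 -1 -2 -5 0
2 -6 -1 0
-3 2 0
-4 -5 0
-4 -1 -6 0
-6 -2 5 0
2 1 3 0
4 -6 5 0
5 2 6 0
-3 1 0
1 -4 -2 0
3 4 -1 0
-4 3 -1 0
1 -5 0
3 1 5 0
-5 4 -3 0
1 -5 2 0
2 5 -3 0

Try x5 = False.
Try x3 = False.
Unit clause (x1) forces x1 = True.
Unit clause (x4) forces x4 = True.
Now (¬x4) is unsatisfied and unit — conflict.
So x3 must be the other value — set x3 = True.
Unit clause (¬x1) forces x1 = False.
Now (x1) is unsatisfied and unit — conflict.
Either choice for x3 ends in contradiction.
So x5 must be the other value — set x5 = True.
Unit clause (x4) forces x4 = True.
Now (¬x4) is unsatisfied and unit — conflict.
Either choice for x5 ends in contradiction.
No assignment satisfies every clause.

No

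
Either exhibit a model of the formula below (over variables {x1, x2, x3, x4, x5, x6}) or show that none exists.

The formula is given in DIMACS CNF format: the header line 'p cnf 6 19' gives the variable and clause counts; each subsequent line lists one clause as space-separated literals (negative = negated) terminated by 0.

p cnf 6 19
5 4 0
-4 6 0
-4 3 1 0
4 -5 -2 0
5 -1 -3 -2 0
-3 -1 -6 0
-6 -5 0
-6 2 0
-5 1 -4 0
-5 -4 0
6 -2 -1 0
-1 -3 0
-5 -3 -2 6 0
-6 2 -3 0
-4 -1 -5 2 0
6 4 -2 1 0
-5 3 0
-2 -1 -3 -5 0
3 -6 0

Try x5 = False.
From the singleton clause (x4), x4 = True.
From the singleton clause (x6), x6 = True.
From the singleton clause (x2), x2 = True.
From the singleton clause (x3), x3 = True.
From the singleton clause (¬x1), x1 = False.
This assignment satisfies each clause.

x1 ↦ False; x2 ↦ True; x3 ↦ True; x4 ↦ True; x5 ↦ False; x6 ↦ True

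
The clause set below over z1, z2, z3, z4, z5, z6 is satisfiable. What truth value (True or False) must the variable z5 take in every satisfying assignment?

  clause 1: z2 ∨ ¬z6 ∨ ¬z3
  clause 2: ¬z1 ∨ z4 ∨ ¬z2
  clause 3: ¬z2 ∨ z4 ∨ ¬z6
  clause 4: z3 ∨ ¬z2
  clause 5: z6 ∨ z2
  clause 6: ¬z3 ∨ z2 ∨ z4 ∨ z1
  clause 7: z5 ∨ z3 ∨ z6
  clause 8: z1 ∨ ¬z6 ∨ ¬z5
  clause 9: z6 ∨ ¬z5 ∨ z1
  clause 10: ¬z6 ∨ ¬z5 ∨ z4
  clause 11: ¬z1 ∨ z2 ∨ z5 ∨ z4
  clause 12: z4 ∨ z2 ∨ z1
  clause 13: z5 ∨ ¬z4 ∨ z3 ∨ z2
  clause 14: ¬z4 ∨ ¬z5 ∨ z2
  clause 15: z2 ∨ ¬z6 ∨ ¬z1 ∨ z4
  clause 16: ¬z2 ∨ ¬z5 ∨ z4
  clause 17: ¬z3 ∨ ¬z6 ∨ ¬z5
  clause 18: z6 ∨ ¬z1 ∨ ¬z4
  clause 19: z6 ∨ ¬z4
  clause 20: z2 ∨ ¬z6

Suppose z5 = True.
Suppose z3 = True.
Unit clause (¬z6) forces z6 = False.
Unit clause (z2) forces z2 = True.
Unit clause (z1) forces z1 = True.
Unit clause (z4) forces z4 = True.
But (¬z4) is also a unit clause — contradiction.
That branch fails; take z3 = False instead.
Unit clause (¬z2) forces z2 = False.
Unit clause (z6) forces z6 = True.
But (¬z6) is also a unit clause — contradiction.
Both values of z3 lead to a conflict.
So every satisfying assignment has z5 = False.

False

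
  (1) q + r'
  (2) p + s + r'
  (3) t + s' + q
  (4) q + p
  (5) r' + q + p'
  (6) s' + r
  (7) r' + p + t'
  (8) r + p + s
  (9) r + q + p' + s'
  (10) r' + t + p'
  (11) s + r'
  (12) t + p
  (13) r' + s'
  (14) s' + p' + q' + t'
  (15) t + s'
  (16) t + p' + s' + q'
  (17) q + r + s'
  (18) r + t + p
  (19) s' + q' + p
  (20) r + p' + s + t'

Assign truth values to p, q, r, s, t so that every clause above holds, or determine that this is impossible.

Branch on q: set q = 0.
(r') alone gives r = 0.
(p) alone gives p = 1.
(s') alone gives s = 0.
(t') alone gives t = 0.
This assignment satisfies each clause.

p=1,  q=0,  r=0,  s=0,  t=0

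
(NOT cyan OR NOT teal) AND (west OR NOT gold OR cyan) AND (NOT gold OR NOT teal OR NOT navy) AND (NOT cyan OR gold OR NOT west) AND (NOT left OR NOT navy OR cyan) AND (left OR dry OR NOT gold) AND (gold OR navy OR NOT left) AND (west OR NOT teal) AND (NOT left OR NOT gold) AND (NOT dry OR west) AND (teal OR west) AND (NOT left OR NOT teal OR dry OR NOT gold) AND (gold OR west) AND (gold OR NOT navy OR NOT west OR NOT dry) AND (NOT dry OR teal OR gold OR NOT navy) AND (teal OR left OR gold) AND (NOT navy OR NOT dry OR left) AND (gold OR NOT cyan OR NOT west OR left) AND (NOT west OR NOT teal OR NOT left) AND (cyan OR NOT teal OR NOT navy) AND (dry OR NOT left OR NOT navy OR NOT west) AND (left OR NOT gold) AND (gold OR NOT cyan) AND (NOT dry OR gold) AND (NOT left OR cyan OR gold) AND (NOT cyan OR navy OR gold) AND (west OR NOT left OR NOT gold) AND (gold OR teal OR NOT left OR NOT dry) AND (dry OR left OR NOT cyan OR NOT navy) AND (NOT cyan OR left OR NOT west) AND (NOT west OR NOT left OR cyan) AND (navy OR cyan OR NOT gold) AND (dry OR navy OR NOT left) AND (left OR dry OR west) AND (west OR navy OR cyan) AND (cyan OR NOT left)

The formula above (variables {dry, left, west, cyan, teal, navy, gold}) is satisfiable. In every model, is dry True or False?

False

Suppose dry = true.
Unit clause (west) forces west = true.
Unit clause (gold) forces gold = true.
Unit clause (NOT left) forces left = false.
Now (left) is unsatisfied and unit — conflict.
So every satisfying assignment has dry = False.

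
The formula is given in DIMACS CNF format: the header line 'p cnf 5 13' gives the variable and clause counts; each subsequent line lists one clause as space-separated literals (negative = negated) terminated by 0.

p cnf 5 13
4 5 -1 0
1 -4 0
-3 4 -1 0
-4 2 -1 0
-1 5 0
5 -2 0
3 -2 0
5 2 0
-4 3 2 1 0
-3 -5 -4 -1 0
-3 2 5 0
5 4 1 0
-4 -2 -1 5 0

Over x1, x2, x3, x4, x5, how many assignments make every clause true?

4

There are 2^5 = 32 truth assignments over (x1, x2, x3, x4, x5).
Split on x2. With x2 = True, the clauses containing x2 are satisfied and ¬x2 drops from the rest; 1 of the 2^4 = 16 assignments to the other variables satisfy what remains.
With x2 = False, by the same count on the reduced clause set, 3 assignments work.
(One model: x1=F, x2=F, x3=F, x4=F, x5=T.)
Total: 1 + 3 = 4.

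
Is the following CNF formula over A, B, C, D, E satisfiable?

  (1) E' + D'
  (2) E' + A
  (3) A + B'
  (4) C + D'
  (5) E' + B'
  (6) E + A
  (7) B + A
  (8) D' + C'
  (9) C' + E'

Satisfiable

Suppose E = 0.
Unit clause (A) forces A = 1.
Suppose C = 1.
Unit clause (D') forces D = 0.
No clause remains; B is free.
A satisfying assignment: A: 1,  B: 1,  C: 1,  D: 0,  E: 0.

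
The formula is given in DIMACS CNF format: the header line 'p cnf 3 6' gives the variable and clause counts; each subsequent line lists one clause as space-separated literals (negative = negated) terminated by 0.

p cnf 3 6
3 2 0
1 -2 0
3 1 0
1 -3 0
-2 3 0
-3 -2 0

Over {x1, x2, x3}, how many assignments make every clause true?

There are 2^3 = 8 truth assignments over (x1, x2, x3).
Check each against the 6 clauses (columns in the order x1, x2, x3):
  F F F  ✗ fails (x3 ∨ x2)
  F F T  ✗ fails (x1 ∨ ¬x3)
  F T F  ✗ fails (x1 ∨ ¬x2)
  F T T  ✗ fails (x1 ∨ ¬x2)
  T F F  ✗ fails (x3 ∨ x2)
  T F T  ✓ satisfies all
  T T F  ✗ fails (¬x2 ∨ x3)
  T T T  ✗ fails (¬x3 ∨ ¬x2)
1 of the 8 rows is a model.

1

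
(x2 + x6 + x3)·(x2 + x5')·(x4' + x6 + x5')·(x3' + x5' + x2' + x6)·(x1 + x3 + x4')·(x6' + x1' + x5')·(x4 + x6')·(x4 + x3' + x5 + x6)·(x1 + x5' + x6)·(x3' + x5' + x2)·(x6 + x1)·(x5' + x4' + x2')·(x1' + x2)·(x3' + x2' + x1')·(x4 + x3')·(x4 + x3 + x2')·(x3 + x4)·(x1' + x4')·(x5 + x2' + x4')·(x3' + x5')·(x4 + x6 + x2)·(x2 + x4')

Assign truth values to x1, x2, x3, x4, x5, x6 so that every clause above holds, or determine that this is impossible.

Case x2 = 1:
Case x4 = 1:
The clause (x5') is unit, so x5 = 0.
Now (x5) is unsatisfied and unit — conflict.
That branch fails; take x4 = 0 instead.
The clause (x6') is unit, so x6 = 0.
The clause (x1) is unit, so x1 = 1.
The clause (x3') is unit, so x3 = 0.
Now (x3) is unsatisfied and unit — conflict.
Neither x4 = 1 nor x4 = 0 works.
That branch fails; take x2 = 0 instead.
The clause (x5') is unit, so x5 = 0.
The clause (x1') is unit, so x1 = 0.
The clause (x6) is unit, so x6 = 1.
The clause (x4) is unit, so x4 = 1.
Now (x4') is unsatisfied and unit — conflict.
Neither x2 = 1 nor x2 = 0 works.

UNSATISFIABLE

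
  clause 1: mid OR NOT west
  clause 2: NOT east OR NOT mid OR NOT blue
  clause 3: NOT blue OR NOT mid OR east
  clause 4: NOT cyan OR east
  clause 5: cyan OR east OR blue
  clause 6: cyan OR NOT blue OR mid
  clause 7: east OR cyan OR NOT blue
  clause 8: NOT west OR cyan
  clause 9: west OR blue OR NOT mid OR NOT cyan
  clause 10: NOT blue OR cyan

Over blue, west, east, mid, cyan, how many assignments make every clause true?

5

There are 2^5 = 32 truth assignments over (blue, west, east, mid, cyan).
Split on mid. With mid = true, the clauses containing mid are satisfied and NOT mid drops from the rest; 2 of the 2^4 = 16 assignments to the other variables satisfy what remains.
With mid = false, by the same count on the reduced clause set, 3 assignments work.
Total: 2 + 3 = 5.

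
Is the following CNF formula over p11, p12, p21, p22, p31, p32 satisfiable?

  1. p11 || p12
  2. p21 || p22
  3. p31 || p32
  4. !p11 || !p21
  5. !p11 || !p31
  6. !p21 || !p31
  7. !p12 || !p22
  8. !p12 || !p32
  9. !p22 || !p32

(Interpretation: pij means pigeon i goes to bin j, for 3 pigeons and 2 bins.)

No

Case p11 = true:
Unit clause (!p21) forces p21 = false.
Unit clause (p22) forces p22 = true.
Unit clause (!p31) forces p31 = false.
Unit clause (p32) forces p32 = true.
Now (!p32) is unsatisfied and unit — conflict.
Undo p11 and try p11 = false.
Unit clause (p12) forces p12 = true.
Unit clause (!p22) forces p22 = false.
Unit clause (p21) forces p21 = true.
Unit clause (!p31) forces p31 = false.
Unit clause (p32) forces p32 = true.
Now (!p32) is unsatisfied and unit — conflict.
Both values of p11 lead to a conflict.
No assignment satisfies every clause.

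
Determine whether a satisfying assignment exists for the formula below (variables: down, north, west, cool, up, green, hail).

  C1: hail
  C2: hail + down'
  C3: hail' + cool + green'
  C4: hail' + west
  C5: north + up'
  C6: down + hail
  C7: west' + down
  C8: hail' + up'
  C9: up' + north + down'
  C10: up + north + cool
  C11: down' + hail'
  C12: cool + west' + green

No

(hail) alone gives hail = 1.
(west) alone gives west = 1.
(down) alone gives down = 1.
That conflicts with the unit clause (down').
No assignment satisfies every clause.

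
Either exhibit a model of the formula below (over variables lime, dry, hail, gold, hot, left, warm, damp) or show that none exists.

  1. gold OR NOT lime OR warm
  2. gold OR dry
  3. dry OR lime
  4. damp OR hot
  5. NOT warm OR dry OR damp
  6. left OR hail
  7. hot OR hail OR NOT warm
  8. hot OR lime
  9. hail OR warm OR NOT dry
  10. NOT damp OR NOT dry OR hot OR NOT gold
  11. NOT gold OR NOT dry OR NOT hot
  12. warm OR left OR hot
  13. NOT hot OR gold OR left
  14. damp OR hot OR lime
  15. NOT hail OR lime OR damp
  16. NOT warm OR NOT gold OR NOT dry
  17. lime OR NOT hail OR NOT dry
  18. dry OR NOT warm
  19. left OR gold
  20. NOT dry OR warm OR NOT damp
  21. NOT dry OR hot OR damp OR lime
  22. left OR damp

lime: true,  dry: true,  hail: true,  gold: false,  hot: false,  left: true,  warm: true,  damp: true

Case gold = false:
From the singleton clause (dry), dry = true.
From the singleton clause (left), left = true.
Case lime = true:
From the singleton clause (warm), warm = true.
Case damp = true:
Case hot = false:
From the singleton clause (hail), hail = true.
This assignment satisfies each clause.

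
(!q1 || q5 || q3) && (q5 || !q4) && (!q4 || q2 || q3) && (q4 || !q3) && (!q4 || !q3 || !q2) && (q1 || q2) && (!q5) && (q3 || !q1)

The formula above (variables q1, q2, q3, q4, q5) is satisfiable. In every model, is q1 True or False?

Suppose q1 = true.
The clause (!q5) is unit, so q5 = false.
The clause (q3) is unit, so q3 = true.
The clause (!q4) is unit, so q4 = false.
That conflicts with the unit clause (q4).
So every satisfying assignment has q1 = False.

False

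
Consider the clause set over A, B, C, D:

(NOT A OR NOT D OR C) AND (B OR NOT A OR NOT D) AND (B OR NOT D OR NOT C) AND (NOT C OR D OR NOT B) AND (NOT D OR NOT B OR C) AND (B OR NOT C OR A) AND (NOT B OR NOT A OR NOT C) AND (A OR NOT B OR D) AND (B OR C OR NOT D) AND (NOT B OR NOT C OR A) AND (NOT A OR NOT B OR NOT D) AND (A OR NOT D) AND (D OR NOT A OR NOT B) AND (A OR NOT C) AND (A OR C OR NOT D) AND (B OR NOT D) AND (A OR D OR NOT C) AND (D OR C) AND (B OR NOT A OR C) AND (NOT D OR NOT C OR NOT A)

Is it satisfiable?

Branch on A: set A = true.
Branch on D: set D = false.
The clause (NOT B) is unit, so B = false.
The clause (C) is unit, so C = true.
All clauses are satisfied.
A satisfying assignment: A=true,  B=false,  C=true,  D=false.

Satisfiable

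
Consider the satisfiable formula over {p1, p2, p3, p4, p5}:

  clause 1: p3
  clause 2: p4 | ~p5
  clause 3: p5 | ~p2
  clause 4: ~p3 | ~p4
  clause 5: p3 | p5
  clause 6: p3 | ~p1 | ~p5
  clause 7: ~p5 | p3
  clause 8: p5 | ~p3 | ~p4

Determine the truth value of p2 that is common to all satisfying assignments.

False

Suppose p2 = 1.
(p3) alone gives p3 = 1.
(p5) alone gives p5 = 1.
(p4) alone gives p4 = 1.
That conflicts with the unit clause (~p4).
So every satisfying assignment has p2 = False.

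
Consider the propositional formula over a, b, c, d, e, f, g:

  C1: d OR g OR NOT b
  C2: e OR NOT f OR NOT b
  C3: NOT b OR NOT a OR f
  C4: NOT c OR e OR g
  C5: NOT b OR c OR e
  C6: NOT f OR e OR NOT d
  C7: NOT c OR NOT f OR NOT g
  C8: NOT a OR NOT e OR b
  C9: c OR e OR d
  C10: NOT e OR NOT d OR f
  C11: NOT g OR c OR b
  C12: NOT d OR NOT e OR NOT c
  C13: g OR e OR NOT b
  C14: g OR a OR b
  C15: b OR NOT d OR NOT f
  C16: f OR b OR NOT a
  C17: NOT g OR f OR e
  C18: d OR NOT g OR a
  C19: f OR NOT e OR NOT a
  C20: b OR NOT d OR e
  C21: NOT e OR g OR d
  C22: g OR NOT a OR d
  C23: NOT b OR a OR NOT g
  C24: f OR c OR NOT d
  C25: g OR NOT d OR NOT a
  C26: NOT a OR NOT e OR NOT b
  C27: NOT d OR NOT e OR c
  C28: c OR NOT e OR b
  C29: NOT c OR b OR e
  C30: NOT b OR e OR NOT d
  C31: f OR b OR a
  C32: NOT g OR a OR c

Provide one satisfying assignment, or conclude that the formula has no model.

UNSATISFIABLE

Suppose d = true.
Suppose f = false.
From the singleton clause (NOT e), e = false.
From the singleton clause (NOT g), g = false.
From the singleton clause (NOT c), c = false.
Now (c) is unsatisfied and unit — conflict.
That branch fails; take f = true instead.
From the singleton clause (e), e = true.
From the singleton clause (NOT c), c = false.
Now (c) is unsatisfied and unit — conflict.
Either choice for f ends in contradiction.
That branch fails; take d = false instead.
Suppose g = true.
From the singleton clause (a), a = true.
Suppose b = false.
From the singleton clause (NOT e), e = false.
From the singleton clause (c), c = true.
Now (NOT c) is unsatisfied and unit — conflict.
That branch fails; take b = true instead.
From the singleton clause (f), f = true.
From the singleton clause (e), e = true.
Now (NOT e) is unsatisfied and unit — conflict.
Either choice for b ends in contradiction.
That branch fails; take g = false instead.
From the singleton clause (NOT b), b = false.
From the singleton clause (a), a = true.
Now (NOT a) is unsatisfied and unit — conflict.
Either choice for g ends in contradiction.
Either choice for d ends in contradiction.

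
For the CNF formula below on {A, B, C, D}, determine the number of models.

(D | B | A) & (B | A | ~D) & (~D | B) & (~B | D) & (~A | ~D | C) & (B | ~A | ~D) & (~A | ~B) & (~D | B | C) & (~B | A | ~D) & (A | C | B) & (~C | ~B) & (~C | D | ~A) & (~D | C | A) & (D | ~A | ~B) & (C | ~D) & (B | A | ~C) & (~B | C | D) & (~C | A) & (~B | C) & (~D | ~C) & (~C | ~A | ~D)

1

There are 2^4 = 16 truth assignments over (A, B, C, D).
Check each against the 21 clauses (columns in the order A, B, C, D):
  F F F F  ✗ fails (D | B | A)
  F F F T  ✗ fails (B | A | ~D)
  F F T F  ✗ fails (D | B | A)
  F F T T  ✗ fails (B | A | ~D)
  F T F F  ✗ fails (~B | D)
  F T F T  ✗ fails (~B | A | ~D)
  F T T F  ✗ fails (~B | D)
  F T T T  ✗ fails (~B | A | ~D)
  T F F F  ✓ satisfies all
  T F F T  ✗ fails (~D | B)
  T F T F  ✗ fails (~C | D | ~A)
  T F T T  ✗ fails (~D | B)
  T T F F  ✗ fails (~B | D)
  T T F T  ✗ fails (~A | ~D | C)
  T T T F  ✗ fails (~B | D)
  T T T T  ✗ fails (~A | ~B)
1 of the 16 rows is a model.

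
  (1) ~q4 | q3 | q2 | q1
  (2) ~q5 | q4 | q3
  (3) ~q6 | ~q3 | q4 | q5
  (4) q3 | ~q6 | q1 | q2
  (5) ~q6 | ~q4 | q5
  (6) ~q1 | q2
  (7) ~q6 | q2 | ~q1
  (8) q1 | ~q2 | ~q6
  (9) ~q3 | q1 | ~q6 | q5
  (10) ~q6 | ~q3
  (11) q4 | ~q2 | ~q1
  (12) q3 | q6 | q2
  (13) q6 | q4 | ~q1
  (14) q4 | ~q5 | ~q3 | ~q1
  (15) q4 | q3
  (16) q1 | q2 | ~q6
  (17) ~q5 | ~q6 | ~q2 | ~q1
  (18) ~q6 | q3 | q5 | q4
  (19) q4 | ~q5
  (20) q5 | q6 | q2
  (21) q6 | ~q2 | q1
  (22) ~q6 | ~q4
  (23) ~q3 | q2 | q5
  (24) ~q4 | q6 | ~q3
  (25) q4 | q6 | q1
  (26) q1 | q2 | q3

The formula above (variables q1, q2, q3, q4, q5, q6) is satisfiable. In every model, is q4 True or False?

True

Suppose q4 = 0.
The clause (q3) is unit, so q3 = 1.
The clause (~q6) is unit, so q6 = 0.
The clause (~q1) is unit, so q1 = 0.
That conflicts with the unit clause (q1).
So every satisfying assignment has q4 = True.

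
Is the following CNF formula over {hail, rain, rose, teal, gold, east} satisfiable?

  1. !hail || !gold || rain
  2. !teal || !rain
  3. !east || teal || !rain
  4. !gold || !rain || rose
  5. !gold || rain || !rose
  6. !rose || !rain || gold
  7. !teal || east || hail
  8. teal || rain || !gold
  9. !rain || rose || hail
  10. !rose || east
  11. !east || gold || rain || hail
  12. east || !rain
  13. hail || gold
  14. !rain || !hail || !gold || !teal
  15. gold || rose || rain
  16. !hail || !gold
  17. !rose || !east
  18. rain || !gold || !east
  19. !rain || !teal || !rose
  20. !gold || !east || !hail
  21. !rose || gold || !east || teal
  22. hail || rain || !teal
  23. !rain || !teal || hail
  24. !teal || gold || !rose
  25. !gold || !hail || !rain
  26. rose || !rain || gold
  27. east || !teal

Unsatisfiable

Case teal = false:
Case east = false:
Unit clause (!rose) forces rose = false.
Unit clause (!rain) forces rain = false.
Unit clause (!gold) forces gold = false.
That conflicts with the unit clause (gold).
That branch fails; take east = true instead.
Unit clause (!rain) forces rain = false.
Unit clause (!gold) forces gold = false.
Unit clause (hail) forces hail = true.
Unit clause (rose) forces rose = true.
That conflicts with the unit clause (!rose).
Both values of east lead to a conflict.
That branch fails; take teal = true instead.
Unit clause (!rain) forces rain = false.
Unit clause (hail) forces hail = true.
Unit clause (!gold) forces gold = false.
Unit clause (rose) forces rose = true.
That conflicts with the unit clause (!rose).
Both values of teal lead to a conflict.
No assignment satisfies every clause.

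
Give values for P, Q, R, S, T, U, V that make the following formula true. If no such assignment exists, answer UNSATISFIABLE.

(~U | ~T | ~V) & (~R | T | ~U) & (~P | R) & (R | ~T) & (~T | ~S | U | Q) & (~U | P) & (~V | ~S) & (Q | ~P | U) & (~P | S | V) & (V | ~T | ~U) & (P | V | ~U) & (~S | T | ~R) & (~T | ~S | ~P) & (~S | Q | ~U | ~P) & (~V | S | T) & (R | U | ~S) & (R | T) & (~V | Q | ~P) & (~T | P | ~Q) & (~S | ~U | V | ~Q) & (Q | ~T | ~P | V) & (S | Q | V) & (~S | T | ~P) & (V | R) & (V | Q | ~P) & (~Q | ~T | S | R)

Try P = 0.
Unit clause (~U) forces U = 0.
Try R = 1.
Try V = 1.
Unit clause (~S) forces S = 0.
Unit clause (T) forces T = 1.
Unit clause (~Q) forces Q = 0.
This assignment satisfies each clause.

P ↦ 0, Q ↦ 0, R ↦ 1, S ↦ 0, T ↦ 1, U ↦ 0, V ↦ 1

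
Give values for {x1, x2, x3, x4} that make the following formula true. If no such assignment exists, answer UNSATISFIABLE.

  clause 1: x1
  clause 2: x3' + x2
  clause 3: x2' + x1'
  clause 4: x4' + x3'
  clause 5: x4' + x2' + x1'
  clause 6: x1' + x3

UNSATISFIABLE

From the singleton clause (x1), x1 = 1.
From the singleton clause (x2'), x2 = 0.
From the singleton clause (x3'), x3 = 0.
Now (x3) is unsatisfied and unit — conflict.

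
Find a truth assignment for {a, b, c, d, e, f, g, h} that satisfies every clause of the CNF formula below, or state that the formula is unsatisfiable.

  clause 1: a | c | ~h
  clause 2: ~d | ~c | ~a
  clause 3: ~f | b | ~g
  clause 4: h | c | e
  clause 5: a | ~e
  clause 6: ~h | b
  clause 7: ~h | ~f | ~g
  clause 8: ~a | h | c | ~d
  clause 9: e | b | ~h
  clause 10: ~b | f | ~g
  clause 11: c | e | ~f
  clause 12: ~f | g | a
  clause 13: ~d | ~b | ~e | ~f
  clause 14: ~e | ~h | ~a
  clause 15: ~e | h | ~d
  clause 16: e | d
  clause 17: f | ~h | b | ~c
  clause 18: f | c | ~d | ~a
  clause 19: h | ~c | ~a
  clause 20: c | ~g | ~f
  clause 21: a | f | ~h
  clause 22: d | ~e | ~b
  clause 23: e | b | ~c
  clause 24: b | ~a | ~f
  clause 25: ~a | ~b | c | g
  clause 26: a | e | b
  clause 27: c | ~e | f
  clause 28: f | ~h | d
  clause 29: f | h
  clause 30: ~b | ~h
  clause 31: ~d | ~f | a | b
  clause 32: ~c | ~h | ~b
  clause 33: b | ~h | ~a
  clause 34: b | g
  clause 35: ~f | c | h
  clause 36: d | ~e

Branch on a: set a = 0.
The clause (~e) is unit, so e = 0.
The clause (d) is unit, so d = 1.
The clause (b) is unit, so b = 1.
The clause (~h) is unit, so h = 0.
The clause (c) is unit, so c = 1.
The clause (f) is unit, so f = 1.
The clause (g) is unit, so g = 1.
All clauses are satisfied.

a ↦ 0; b ↦ 1; c ↦ 1; d ↦ 1; e ↦ 0; f ↦ 1; g ↦ 1; h ↦ 0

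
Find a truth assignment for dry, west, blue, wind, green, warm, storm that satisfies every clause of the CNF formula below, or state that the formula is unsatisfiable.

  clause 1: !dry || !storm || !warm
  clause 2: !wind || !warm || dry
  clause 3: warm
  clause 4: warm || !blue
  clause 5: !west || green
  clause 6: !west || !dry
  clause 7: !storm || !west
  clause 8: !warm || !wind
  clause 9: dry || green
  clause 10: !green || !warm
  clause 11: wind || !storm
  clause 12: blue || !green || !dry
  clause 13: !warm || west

UNSATISFIABLE

The clause (warm) is unit, so warm = true.
The clause (!wind) is unit, so wind = false.
The clause (!green) is unit, so green = false.
The clause (!west) is unit, so west = false.
Now (west) is unsatisfied and unit — conflict.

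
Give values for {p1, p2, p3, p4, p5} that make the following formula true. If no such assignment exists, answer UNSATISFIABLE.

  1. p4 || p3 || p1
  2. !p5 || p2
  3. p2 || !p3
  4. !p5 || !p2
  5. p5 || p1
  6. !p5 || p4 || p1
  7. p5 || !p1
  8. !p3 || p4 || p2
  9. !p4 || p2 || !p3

UNSATISFIABLE

Case p5 = false:
From the singleton clause (p1), p1 = true.
That conflicts with the unit clause (!p1).
So p5 must be the other value — set p5 = true.
From the singleton clause (p2), p2 = true.
That conflicts with the unit clause (!p2).
Neither p5 = true nor p5 = false works.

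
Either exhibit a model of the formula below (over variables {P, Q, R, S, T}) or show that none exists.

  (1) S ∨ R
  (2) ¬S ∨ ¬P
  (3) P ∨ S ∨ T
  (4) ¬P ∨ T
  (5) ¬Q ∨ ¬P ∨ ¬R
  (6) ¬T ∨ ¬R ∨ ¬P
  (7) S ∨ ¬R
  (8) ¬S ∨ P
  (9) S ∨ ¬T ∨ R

UNSATISFIABLE

Branch on S: set S = True.
The clause (¬P) is unit, so P = False.
That conflicts with the unit clause (P).
Backtrack on S: now try S = False.
The clause (R) is unit, so R = True.
That conflicts with the unit clause (¬R).
Both values of S lead to a conflict.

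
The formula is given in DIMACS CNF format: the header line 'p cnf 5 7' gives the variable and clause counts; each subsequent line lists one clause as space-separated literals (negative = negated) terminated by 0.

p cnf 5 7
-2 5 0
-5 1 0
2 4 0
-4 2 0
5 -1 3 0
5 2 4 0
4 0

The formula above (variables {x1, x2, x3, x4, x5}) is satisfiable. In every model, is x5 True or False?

True

Suppose x5 = False.
Unit clause (¬x2) forces x2 = False.
Unit clause (x4) forces x4 = True.
But (¬x4) is also a unit clause — contradiction.
So every satisfying assignment has x5 = True.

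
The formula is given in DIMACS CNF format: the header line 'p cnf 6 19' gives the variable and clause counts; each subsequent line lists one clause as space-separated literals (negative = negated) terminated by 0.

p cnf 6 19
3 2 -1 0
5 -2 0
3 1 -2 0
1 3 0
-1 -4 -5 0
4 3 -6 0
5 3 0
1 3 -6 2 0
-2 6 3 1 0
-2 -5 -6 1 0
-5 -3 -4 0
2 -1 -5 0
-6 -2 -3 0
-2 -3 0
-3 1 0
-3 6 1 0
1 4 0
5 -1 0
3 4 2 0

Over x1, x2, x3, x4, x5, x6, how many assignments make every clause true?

There are 2^6 = 64 truth assignments over (x1, x2, x3, x4, x5, x6).
Split on x5. With x5 = True, the clauses containing x5 are satisfied and ¬x5 drops from the rest; 1 of the 2^5 = 32 assignments to the other variables satisfy what remains.
With x5 = False, by the same count on the reduced clause set, 0 assignments work.
(One model: x1=T, x2=T, x3=F, x4=F, x5=T, x6=F.)
Total: 1 + 0 = 1.

1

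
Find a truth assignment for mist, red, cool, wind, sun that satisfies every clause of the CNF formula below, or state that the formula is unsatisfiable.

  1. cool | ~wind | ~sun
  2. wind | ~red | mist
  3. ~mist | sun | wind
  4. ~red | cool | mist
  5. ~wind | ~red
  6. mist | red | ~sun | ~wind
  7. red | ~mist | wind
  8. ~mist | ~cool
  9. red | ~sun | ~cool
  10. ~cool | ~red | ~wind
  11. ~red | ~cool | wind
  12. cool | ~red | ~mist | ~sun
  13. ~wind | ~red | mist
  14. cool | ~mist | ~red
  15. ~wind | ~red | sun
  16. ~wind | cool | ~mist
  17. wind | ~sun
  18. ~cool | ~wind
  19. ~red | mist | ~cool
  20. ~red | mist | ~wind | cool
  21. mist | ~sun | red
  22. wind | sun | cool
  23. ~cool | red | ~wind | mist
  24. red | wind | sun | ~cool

Case wind = 1:
(~red) alone gives red = 0.
(~cool) alone gives cool = 0.
(~sun) alone gives sun = 0.
(~mist) alone gives mist = 0.
Every clause now holds.

mist: 0, red: 0, cool: 0, wind: 1, sun: 0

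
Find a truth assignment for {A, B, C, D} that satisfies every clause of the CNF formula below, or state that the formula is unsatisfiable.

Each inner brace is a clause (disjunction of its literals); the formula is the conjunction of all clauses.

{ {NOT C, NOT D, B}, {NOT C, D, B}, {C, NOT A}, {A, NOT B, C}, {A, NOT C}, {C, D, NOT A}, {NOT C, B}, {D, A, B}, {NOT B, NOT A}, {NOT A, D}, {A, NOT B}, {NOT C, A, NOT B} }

Branch on C: set C = false.
(NOT A) alone gives A = false.
(NOT B) alone gives B = false.
(D) alone gives D = true.
This assignment satisfies each clause.

A: false,  B: false,  C: false,  D: true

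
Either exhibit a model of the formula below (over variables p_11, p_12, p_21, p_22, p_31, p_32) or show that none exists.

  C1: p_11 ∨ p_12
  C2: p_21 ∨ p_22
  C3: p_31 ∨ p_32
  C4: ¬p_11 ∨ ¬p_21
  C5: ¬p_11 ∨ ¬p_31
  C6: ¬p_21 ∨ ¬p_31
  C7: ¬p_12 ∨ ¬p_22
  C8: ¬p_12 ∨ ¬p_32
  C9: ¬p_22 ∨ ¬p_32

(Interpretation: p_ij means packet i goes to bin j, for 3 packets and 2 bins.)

Case p_11 = True:
Unit clause (¬p_21) forces p_21 = False.
Unit clause (p_22) forces p_22 = True.
Unit clause (¬p_31) forces p_31 = False.
Unit clause (p_32) forces p_32 = True.
That conflicts with the unit clause (¬p_32).
So p_11 must be the other value — set p_11 = False.
Unit clause (p_12) forces p_12 = True.
Unit clause (¬p_22) forces p_22 = False.
Unit clause (p_21) forces p_21 = True.
Unit clause (¬p_31) forces p_31 = False.
Unit clause (p_32) forces p_32 = True.
That conflicts with the unit clause (¬p_32).
Neither p_11 = True nor p_11 = False works.

UNSATISFIABLE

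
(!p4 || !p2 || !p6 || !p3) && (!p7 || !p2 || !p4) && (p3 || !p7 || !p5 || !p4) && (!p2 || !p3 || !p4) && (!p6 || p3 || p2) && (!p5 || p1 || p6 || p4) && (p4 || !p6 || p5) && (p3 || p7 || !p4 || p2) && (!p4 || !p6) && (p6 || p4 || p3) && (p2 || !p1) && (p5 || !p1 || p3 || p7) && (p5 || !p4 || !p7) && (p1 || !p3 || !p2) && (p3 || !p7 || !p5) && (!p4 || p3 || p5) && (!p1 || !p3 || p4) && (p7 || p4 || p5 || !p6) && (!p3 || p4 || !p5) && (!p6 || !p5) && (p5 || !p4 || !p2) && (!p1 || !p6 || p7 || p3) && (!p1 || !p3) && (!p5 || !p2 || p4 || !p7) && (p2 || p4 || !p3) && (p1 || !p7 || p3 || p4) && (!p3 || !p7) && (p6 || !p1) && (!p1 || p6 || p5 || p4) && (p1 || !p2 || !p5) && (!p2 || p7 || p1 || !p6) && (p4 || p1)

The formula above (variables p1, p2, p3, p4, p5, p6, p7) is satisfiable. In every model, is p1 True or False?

Suppose p1 = true.
Unit clause (p2) forces p2 = true.
Unit clause (!p3) forces p3 = false.
Unit clause (p6) forces p6 = true.
Unit clause (!p4) forces p4 = false.
Unit clause (p5) forces p5 = true.
Now (!p5) is unsatisfied and unit — conflict.
So every satisfying assignment has p1 = False.

False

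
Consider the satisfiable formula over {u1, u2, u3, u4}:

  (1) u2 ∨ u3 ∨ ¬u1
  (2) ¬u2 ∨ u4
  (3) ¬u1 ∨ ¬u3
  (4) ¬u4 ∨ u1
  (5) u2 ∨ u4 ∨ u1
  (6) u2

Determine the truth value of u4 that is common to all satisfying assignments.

True

Suppose u4 = False.
The clause (¬u2) is unit, so u2 = False.
That conflicts with the unit clause (u2).
So every satisfying assignment has u4 = True.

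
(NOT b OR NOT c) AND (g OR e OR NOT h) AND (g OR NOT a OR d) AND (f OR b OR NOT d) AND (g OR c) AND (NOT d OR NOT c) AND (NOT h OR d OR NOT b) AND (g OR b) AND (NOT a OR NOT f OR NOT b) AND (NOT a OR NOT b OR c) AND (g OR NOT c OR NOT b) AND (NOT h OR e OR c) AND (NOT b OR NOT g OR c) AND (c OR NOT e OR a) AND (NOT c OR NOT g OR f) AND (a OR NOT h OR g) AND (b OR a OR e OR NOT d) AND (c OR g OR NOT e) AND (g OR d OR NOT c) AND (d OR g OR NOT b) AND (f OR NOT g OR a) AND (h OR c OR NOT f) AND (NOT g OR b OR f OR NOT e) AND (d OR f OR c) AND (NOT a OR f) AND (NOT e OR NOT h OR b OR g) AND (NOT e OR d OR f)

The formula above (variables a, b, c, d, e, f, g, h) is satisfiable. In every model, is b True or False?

False

Suppose b = true.
(NOT c) alone gives c = false.
(g) alone gives g = true.
That conflicts with the unit clause (NOT g).
So every satisfying assignment has b = False.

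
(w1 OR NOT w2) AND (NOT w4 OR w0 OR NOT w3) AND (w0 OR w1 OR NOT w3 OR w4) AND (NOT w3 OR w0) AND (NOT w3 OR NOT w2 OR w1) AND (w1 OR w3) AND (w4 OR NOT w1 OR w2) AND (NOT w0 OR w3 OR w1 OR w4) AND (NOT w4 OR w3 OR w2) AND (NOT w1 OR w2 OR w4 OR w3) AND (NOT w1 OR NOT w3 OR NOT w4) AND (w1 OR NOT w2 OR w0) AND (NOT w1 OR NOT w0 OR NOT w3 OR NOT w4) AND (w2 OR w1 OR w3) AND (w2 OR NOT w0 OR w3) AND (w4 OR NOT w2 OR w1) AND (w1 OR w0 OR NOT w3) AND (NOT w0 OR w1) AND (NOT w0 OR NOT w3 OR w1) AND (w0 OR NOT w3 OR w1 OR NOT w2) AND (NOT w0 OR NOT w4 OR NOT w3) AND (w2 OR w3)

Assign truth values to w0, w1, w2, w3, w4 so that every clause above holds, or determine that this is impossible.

w0: true,  w1: true,  w2: true,  w3: true,  w4: false

Try w1 = true.
Try w3 = true.
The clause (w0) is unit, so w0 = true.
The clause (NOT w4) is unit, so w4 = false.
The clause (w2) is unit, so w2 = true.
All clauses are satisfied.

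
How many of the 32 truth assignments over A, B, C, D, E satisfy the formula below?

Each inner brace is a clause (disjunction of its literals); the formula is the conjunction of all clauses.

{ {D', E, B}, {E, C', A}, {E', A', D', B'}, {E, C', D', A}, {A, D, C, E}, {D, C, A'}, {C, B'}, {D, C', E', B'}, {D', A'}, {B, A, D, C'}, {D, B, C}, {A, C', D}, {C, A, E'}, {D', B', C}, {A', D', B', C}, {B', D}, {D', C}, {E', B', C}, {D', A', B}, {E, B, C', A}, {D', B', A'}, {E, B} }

3

There are 2^5 = 32 truth assignments over (A, B, C, D, E).
Split on E. With E = 1, the clauses containing E are satisfied and E' drops from the rest; 3 of the 2^4 = 16 assignments to the other variables satisfy what remains.
With E = 0, by the same count on the reduced clause set, 0 assignments work.
Total: 3 + 0 = 3.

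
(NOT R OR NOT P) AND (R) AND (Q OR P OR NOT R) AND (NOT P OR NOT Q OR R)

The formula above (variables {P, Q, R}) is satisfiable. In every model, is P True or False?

Suppose P = true.
(NOT R) alone gives R = false.
But (R) is also a unit clause — contradiction.
So every satisfying assignment has P = False.

False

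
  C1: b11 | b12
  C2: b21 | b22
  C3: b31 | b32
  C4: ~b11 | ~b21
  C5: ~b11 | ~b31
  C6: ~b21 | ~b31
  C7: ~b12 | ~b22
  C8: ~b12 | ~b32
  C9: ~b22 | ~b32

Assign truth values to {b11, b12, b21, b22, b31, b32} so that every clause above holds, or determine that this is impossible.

Case b11 = 1:
The clause (~b21) is unit, so b21 = 0.
The clause (b22) is unit, so b22 = 1.
The clause (~b31) is unit, so b31 = 0.
The clause (b32) is unit, so b32 = 1.
But (~b32) is also a unit clause — contradiction.
Undo b11 and try b11 = 0.
The clause (b12) is unit, so b12 = 1.
The clause (~b22) is unit, so b22 = 0.
The clause (b21) is unit, so b21 = 1.
The clause (~b31) is unit, so b31 = 0.
The clause (b32) is unit, so b32 = 1.
But (~b32) is also a unit clause — contradiction.
Either choice for b11 ends in contradiction.

UNSATISFIABLE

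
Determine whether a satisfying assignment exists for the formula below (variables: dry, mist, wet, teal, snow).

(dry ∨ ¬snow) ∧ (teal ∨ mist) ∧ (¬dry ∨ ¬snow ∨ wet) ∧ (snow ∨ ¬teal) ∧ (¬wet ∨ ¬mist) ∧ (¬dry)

Yes, satisfiable

From the singleton clause (¬dry), dry = False.
From the singleton clause (¬snow), snow = False.
From the singleton clause (¬teal), teal = False.
From the singleton clause (mist), mist = True.
From the singleton clause (¬wet), wet = False.
Every clause now holds.
A satisfying assignment: dry: False, mist: True, wet: False, teal: False, snow: False.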